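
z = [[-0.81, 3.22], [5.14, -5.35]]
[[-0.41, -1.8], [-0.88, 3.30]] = z @ [[-0.41, 0.08], [-0.23, -0.54]]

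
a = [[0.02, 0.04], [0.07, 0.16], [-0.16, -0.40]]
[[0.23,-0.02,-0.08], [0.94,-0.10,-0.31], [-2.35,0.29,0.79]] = a@[[-0.64, 2.11, 0.92], [6.14, -1.57, -2.35]]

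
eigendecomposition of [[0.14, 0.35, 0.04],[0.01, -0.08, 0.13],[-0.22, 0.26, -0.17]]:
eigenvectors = [[-0.23+0.00j,0.78+0.00j,0.78-0.00j], [(0.42+0j),0.00+0.28j,-0.28j], [-0.88+0.00j,-0.37+0.43j,(-0.37-0.43j)]]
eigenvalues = [(-0.35+0j), (0.12+0.15j), (0.12-0.15j)]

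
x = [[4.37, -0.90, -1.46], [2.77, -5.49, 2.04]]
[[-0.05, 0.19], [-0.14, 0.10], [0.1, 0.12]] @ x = [[0.31, -1.00, 0.46], [-0.33, -0.42, 0.41], [0.77, -0.75, 0.1]]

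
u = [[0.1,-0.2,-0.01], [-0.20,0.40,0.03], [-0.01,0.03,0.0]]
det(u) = -0.00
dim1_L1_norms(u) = [0.31, 0.63, 0.04]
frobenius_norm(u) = 0.50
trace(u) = 0.50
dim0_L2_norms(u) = [0.22, 0.45, 0.03]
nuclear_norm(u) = 0.51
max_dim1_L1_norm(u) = 0.63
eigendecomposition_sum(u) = [[0.1,-0.2,-0.01], [-0.20,0.4,0.03], [-0.01,0.03,0.0]] + [[0.0, 0.00, 0.00], [0.0, 0.00, 0.00], [0.0, 0.00, 0.00]] + [[-0.00,-0.00,0.0], [-0.0,-0.0,0.0], [0.0,0.0,-0.00]]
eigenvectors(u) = [[-0.45, 0.71, -0.54], [0.89, 0.31, -0.32], [0.06, 0.63, 0.78]]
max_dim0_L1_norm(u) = 0.63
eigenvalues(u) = [0.5, 0.0, -0.01]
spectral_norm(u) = 0.50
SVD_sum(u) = [[0.1, -0.2, -0.01], [-0.2, 0.40, 0.03], [-0.01, 0.03, 0.0]] + [[-0.0,-0.00,0.0], [-0.00,-0.00,0.00], [0.0,0.0,-0.0]] + [[0.00,0.0,0.0],[0.00,0.0,0.00],[0.0,0.0,0.00]]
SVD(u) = [[-0.45, 0.54, -0.71], [0.89, 0.32, -0.31], [0.06, -0.78, -0.63]] @ diag([0.5019525308414862, 0.005545214615234124, 0.0035926837737482002]) @ [[-0.45, 0.89, 0.06],[-0.54, -0.32, 0.78],[-0.71, -0.31, -0.63]]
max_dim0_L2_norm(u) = 0.45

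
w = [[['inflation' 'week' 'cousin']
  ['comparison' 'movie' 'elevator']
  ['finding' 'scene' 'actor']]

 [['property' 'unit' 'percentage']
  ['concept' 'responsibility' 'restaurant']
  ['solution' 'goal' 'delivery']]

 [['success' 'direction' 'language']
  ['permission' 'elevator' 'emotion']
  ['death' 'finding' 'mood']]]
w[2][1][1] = 'elevator'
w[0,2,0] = 'finding'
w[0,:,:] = [['inflation', 'week', 'cousin'], ['comparison', 'movie', 'elevator'], ['finding', 'scene', 'actor']]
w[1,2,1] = 'goal'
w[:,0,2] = ['cousin', 'percentage', 'language']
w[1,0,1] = 'unit'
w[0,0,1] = 'week'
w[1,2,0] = 'solution'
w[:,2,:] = [['finding', 'scene', 'actor'], ['solution', 'goal', 'delivery'], ['death', 'finding', 'mood']]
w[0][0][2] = 'cousin'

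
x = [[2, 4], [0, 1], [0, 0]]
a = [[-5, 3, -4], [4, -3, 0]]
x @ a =[[6, -6, -8], [4, -3, 0], [0, 0, 0]]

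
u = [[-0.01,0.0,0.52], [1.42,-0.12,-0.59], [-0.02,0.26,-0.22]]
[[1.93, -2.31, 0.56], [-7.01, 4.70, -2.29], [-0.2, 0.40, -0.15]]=u@[[-3.25,1.3,-1.16], [2.06,-2.09,0.23], [3.64,-4.41,1.05]]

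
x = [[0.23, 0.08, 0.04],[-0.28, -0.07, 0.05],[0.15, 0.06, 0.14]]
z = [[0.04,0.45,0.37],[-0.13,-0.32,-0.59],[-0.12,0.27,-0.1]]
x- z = [[0.19, -0.37, -0.33], [-0.15, 0.25, 0.64], [0.27, -0.21, 0.24]]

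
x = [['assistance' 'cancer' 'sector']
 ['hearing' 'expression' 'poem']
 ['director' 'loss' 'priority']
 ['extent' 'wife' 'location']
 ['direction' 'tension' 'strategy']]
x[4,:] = ['direction', 'tension', 'strategy']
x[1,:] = ['hearing', 'expression', 'poem']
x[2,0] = 'director'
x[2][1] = 'loss'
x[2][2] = 'priority'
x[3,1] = 'wife'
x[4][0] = 'direction'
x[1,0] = 'hearing'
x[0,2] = 'sector'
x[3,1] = 'wife'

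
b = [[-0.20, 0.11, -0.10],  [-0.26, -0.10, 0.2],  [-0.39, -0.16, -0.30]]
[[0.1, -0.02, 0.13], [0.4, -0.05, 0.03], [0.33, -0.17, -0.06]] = b @ [[-1.01, 0.19, -0.3], [-0.48, 0.30, 0.8], [0.47, 0.15, 0.15]]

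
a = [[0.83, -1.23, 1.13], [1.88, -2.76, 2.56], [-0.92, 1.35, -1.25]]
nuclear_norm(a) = 5.05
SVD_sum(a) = [[0.83, -1.22, 1.13], [1.88, -2.76, 2.56], [-0.92, 1.35, -1.25]] + [[-0.00, -0.01, -0.0], [0.00, 0.0, 0.0], [-0.0, -0.0, -0.00]] + [[-0.0,-0.0,0.00], [-0.0,-0.00,0.00], [-0.00,-0.0,0.00]]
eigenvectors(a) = [[0.37, 0.87, -0.71], [0.83, 0.47, 0.15], [-0.41, -0.14, 0.68]]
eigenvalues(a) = [-3.17, -0.01, 0.0]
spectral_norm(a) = 5.04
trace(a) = -3.18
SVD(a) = [[-0.37, 0.92, 0.1], [-0.83, -0.38, 0.4], [0.41, 0.06, 0.91]] @ diag([5.041391970585513, 0.00805068255581699, 0.001478318741012015]) @ [[-0.45,0.66,-0.61], [-0.39,-0.75,-0.53], [-0.81,-0.0,0.59]]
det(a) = 0.00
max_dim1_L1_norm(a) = 7.2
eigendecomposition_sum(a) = [[0.84,-1.23,1.14], [1.88,-2.76,2.56], [-0.92,1.35,-1.25]] + [[-0.01, -0.00, -0.01], [-0.00, -0.0, -0.01], [0.0, 0.00, 0.00]] + [[0.00, -0.0, -0.00], [-0.00, 0.00, 0.0], [-0.0, 0.0, 0.0]]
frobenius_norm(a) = 5.04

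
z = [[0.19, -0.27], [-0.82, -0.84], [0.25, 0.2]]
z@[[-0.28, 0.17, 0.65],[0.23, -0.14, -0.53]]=[[-0.12,0.07,0.27], [0.04,-0.02,-0.09], [-0.02,0.01,0.06]]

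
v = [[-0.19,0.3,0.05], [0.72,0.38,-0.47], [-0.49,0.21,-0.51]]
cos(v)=[[0.89, -0.03, 0.09], [-0.17, 0.87, -0.05], [-0.24, 0.09, 0.93]]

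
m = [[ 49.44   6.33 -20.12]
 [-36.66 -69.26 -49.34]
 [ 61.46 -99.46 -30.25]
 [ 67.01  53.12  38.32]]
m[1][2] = -49.34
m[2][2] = -30.25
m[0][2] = -20.12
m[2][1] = -99.46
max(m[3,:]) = 67.01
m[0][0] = 49.44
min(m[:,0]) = -36.66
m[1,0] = -36.66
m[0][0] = 49.44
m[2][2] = -30.25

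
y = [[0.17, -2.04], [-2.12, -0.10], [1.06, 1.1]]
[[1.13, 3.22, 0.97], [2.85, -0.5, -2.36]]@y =[[-5.61, -1.56], [-0.96, -8.36]]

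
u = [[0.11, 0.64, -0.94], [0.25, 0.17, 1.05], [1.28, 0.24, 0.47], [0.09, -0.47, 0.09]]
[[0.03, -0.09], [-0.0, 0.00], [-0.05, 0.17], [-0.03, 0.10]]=u@[[-0.05, 0.17],  [0.05, -0.18],  [0.00, -0.01]]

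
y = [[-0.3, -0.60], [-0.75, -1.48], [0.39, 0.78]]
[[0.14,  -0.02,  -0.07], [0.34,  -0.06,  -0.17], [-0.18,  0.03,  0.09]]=y@[[0.93, -0.24, 0.01], [-0.70, 0.16, 0.11]]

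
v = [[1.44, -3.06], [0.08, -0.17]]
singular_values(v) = [3.39, 0.0]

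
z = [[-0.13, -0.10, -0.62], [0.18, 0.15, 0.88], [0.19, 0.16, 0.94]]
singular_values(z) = [1.48, 0.01, 0.0]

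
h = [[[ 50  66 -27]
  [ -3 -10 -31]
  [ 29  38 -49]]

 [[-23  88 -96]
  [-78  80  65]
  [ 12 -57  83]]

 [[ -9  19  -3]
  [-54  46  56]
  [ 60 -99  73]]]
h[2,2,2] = 73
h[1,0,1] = 88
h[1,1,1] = 80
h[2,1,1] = 46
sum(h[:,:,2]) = 71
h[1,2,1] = -57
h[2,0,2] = -3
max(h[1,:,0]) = 12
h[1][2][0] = 12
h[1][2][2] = 83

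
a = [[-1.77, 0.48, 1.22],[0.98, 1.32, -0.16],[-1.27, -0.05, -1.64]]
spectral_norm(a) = 2.41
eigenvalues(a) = [(-1.77+1.22j), (-1.77-1.22j), (1.45+0j)]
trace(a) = -2.09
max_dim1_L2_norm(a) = 2.2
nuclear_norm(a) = 5.82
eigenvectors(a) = [[-0.07+0.68j, (-0.07-0.68j), (0.12+0j)], [(0.06-0.19j), 0.06+0.19j, (0.99+0j)], [-0.70+0.00j, (-0.7-0j), (-0.07+0j)]]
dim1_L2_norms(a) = [2.2, 1.65, 2.07]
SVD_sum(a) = [[-1.8, -0.22, 0.20], [1.13, 0.13, -0.13], [-1.06, -0.13, 0.12]] + [[0.1, 0.24, 1.11], [0.02, 0.04, 0.2], [-0.14, -0.36, -1.67]] + [[-0.06, 0.45, -0.09], [-0.16, 1.14, -0.23], [-0.06, 0.44, -0.09]]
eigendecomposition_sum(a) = [[-0.91+0.51j, 0.15-0.00j, 0.60+0.87j], [(0.29-0.09j), (-0.04-0.01j), -0.12-0.29j], [(-0.62-0.87j), 0.02+0.16j, (-0.82+0.71j)]] + [[-0.91-0.51j, (0.15+0j), 0.60-0.87j], [0.29+0.09j, (-0.04+0.01j), -0.12+0.29j], [(-0.62+0.87j), 0.02-0.16j, -0.82-0.71j]] + [[0.05+0.00j, (0.17+0j), 0.01+0.00j], [(0.4+0j), (1.41+0j), 0.08+0.00j], [-0.03-0.00j, (-0.09-0j), -0.01-0.00j]]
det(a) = 6.70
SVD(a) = [[-0.76, 0.55, -0.35], [0.47, 0.1, -0.87], [-0.45, -0.83, -0.34]] @ diag([2.4068859144986, 2.0693881838715145, 1.345225906322501]) @ [[0.99,0.12,-0.11], [0.08,0.21,0.97], [0.14,-0.97,0.20]]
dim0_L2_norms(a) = [2.39, 1.41, 2.05]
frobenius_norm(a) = 3.45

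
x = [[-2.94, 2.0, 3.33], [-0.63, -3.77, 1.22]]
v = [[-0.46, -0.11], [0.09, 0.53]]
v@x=[[1.42, -0.51, -1.67], [-0.60, -1.82, 0.95]]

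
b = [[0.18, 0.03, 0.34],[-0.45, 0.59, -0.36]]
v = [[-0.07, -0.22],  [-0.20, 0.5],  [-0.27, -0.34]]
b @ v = [[-0.11,-0.14], [0.01,0.52]]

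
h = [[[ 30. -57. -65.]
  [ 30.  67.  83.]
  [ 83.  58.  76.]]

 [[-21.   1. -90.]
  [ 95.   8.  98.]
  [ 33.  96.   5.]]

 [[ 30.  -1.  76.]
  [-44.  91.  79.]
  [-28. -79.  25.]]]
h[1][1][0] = 95.0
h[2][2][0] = -28.0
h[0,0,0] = 30.0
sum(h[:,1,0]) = 81.0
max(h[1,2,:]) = 96.0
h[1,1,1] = 8.0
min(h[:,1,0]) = -44.0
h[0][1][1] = 67.0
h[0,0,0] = 30.0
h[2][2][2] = 25.0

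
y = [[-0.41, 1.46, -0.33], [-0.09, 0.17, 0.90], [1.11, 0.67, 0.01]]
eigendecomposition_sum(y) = [[-0.28+0.45j, (0.54+0.13j), -0.29-0.37j],  [(-0.16-0.26j), (-0.21+0.24j), (0.26-0.06j)],  [0.42+0.12j, -0.01-0.45j, (-0.22+0.31j)]] + [[-0.28-0.45j, (0.54-0.13j), (-0.29+0.37j)], [(-0.16+0.26j), -0.21-0.24j, (0.26+0.06j)], [(0.42-0.12j), -0.01+0.45j, -0.22-0.31j]] + [[(0.15-0j), 0.39+0.00j, (0.25+0j)],[0.23-0.00j, 0.58+0.00j, (0.38+0j)],[0.28-0.00j, 0.69+0.00j, 0.45+0.00j]]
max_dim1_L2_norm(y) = 1.55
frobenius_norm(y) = 2.22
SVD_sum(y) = [[0.13,1.42,-0.26], [0.00,0.00,-0.0], [0.07,0.74,-0.13]] + [[-0.54,0.03,-0.09],[0.05,-0.00,0.01],[1.04,-0.06,0.18]] + [[-0.0,0.00,0.02],[-0.14,0.17,0.89],[0.01,-0.01,-0.04]]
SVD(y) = [[0.89,-0.46,-0.02],  [0.00,0.05,-1.0],  [0.46,0.89,0.04]] @ diag([1.636851761462994, 1.1881094469619597, 0.9196805168292083]) @ [[0.09, 0.98, -0.18],[0.98, -0.06, 0.17],[0.16, -0.19, -0.97]]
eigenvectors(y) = [[0.71+0.00j,(0.71-0j),(0.39+0j)], [(-0.18+0.36j),-0.18-0.36j,0.59+0.00j], [(-0.16-0.55j),(-0.16+0.55j),0.71+0.00j]]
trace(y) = -0.23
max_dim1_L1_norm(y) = 2.2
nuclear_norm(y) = 3.74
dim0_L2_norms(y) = [1.19, 1.62, 0.96]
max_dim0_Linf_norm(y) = 1.46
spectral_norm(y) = 1.64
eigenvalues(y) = [(-0.71+1j), (-0.71-1j), (1.19+0j)]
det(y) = 1.79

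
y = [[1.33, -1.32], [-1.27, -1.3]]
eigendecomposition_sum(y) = [[1.59, -0.67], [-0.64, 0.27]] + [[-0.26, -0.65], [-0.63, -1.57]]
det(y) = -3.41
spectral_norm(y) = 1.87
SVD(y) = [[0.99, 0.13],  [0.13, -0.99]] @ diag([1.8747576420034018, 1.8164481230549485]) @ [[0.62, -0.79], [0.79, 0.62]]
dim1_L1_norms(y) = [2.65, 2.57]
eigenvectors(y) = [[0.93, 0.39],[-0.37, 0.92]]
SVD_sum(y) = [[1.15, -1.46], [0.15, -0.19]] + [[0.18, 0.14], [-1.42, -1.11]]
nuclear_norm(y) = 3.69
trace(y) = 0.03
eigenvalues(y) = [1.86, -1.83]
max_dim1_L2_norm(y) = 1.87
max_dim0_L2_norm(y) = 1.85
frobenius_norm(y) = 2.61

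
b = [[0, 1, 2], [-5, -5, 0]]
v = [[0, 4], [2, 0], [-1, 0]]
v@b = [[-20, -20, 0], [0, 2, 4], [0, -1, -2]]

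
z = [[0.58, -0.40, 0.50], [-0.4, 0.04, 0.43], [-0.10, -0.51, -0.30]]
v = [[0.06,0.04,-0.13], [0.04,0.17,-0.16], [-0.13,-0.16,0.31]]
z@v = [[-0.05, -0.12, 0.14], [-0.08, -0.08, 0.18], [0.01, -0.04, 0.00]]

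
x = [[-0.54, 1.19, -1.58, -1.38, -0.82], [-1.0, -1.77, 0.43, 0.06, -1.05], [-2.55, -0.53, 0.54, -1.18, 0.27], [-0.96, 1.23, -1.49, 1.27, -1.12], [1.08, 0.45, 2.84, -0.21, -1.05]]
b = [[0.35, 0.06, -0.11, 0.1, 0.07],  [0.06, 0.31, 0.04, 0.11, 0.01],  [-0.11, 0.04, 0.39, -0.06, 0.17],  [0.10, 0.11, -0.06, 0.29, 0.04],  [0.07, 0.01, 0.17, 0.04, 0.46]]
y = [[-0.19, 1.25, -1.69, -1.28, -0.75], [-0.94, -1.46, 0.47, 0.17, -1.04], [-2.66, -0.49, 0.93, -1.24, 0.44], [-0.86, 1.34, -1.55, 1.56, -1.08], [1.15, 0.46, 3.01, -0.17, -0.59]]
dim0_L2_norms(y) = [3.17, 2.44, 3.92, 2.38, 1.83]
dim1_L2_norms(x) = [2.6, 2.33, 2.92, 2.74, 3.25]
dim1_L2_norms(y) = [2.58, 2.08, 3.15, 2.92, 3.31]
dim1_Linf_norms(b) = [0.35, 0.31, 0.39, 0.29, 0.46]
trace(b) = 1.80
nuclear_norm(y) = 13.31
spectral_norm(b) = 0.60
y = x + b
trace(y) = 0.25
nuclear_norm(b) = 1.80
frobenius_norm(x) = 6.23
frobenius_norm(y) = 6.36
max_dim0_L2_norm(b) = 0.5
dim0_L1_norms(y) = [5.8, 5.0, 7.65, 4.42, 3.9]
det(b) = 0.00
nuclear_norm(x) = 13.15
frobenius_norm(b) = 0.91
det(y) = -93.27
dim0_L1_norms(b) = [0.69, 0.53, 0.77, 0.6, 0.75]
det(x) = -90.27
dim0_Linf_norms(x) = [2.55, 1.77, 2.84, 1.38, 1.12]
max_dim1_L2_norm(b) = 0.5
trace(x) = -1.55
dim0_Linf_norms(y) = [2.66, 1.46, 3.01, 1.56, 1.08]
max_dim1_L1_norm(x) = 6.07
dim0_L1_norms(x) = [6.13, 5.17, 6.88, 4.1, 4.31]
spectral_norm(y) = 4.19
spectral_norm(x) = 4.00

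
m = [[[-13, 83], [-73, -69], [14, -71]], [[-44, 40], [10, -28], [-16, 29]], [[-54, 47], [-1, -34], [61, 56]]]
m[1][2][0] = -16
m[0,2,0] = 14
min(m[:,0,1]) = 40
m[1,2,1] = 29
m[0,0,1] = 83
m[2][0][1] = 47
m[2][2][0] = 61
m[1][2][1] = 29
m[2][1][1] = -34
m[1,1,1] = -28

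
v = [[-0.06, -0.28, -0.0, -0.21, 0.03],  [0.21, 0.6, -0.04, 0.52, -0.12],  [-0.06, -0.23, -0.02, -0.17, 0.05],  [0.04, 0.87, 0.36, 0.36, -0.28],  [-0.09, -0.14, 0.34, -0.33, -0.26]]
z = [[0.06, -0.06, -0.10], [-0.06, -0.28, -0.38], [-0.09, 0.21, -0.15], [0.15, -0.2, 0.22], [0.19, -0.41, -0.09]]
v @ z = [[-0.01,0.11,0.06], [0.04,-0.24,-0.12], [-0.0,0.08,0.05], [-0.08,-0.13,-0.28], [-0.13,0.29,-0.04]]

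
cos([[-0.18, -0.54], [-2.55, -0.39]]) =[[0.39, -0.12], [-0.56, 0.34]]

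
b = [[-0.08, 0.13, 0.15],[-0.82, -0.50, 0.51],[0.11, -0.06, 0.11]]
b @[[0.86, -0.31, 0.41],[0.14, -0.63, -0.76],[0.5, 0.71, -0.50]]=[[0.02, 0.05, -0.21],  [-0.52, 0.93, -0.21],  [0.14, 0.08, 0.04]]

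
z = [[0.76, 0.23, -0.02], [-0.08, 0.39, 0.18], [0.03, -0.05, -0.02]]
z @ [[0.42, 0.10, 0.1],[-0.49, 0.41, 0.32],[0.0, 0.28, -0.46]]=[[0.21, 0.16, 0.16], [-0.22, 0.2, 0.03], [0.04, -0.02, -0.0]]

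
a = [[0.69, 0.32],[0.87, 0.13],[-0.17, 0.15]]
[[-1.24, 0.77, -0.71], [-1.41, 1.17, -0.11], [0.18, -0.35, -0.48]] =a @ [[-1.54, 1.45, 0.3], [-0.54, -0.72, -2.87]]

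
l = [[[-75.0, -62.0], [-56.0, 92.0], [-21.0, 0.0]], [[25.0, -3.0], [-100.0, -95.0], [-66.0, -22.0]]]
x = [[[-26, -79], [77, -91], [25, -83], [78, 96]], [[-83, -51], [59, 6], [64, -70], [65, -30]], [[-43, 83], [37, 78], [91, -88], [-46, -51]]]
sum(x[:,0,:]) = -199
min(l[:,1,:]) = -100.0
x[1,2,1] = -70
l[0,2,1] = 0.0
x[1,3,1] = -30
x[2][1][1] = 78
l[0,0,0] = -75.0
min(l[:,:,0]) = -100.0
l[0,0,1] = -62.0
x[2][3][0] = -46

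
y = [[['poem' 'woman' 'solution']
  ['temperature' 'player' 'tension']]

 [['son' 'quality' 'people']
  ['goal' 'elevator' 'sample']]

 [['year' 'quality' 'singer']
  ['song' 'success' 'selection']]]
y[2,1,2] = 'selection'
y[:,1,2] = ['tension', 'sample', 'selection']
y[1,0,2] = 'people'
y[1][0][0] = 'son'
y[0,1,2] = 'tension'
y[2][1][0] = 'song'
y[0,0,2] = 'solution'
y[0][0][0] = 'poem'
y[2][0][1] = 'quality'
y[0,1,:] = ['temperature', 'player', 'tension']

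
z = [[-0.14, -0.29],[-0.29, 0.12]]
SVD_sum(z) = [[-0.23, -0.15], [-0.15, -0.10]] + [[0.09, -0.14], [-0.14, 0.22]]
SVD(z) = [[-0.84, -0.54], [-0.54, 0.84]] @ diag([0.3278049716414141, 0.307804971641414]) @ [[0.84, 0.54], [-0.54, 0.84]]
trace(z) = -0.02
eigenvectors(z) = [[-0.84, 0.54], [-0.54, -0.84]]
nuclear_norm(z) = 0.64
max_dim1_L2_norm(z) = 0.32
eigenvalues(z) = [-0.33, 0.31]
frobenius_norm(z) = 0.45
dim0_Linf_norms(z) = [0.29, 0.29]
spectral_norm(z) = 0.33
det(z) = -0.10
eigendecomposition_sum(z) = [[-0.23, -0.15], [-0.15, -0.10]] + [[0.09, -0.14], [-0.14, 0.22]]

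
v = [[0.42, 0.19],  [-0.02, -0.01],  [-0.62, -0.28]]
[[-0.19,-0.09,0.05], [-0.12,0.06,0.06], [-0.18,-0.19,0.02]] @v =[[-0.11, -0.05], [-0.09, -0.04], [-0.08, -0.04]]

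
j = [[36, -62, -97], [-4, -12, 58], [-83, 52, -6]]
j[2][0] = -83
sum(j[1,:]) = 42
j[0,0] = 36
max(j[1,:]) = 58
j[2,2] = -6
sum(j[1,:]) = 42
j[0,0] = 36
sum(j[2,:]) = -37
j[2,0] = -83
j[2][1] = 52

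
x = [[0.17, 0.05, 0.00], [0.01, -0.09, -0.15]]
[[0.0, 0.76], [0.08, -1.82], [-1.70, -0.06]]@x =[[0.01, -0.07, -0.11], [-0.00, 0.17, 0.27], [-0.29, -0.08, 0.01]]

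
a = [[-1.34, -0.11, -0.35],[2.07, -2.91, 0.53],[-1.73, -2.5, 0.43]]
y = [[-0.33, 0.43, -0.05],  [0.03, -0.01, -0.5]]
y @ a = [[1.42, -1.09, 0.32], [0.8, 1.28, -0.23]]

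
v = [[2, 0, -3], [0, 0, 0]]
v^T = [[2, 0], [0, 0], [-3, 0]]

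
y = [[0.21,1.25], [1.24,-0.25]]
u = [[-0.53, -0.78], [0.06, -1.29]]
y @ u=[[-0.04, -1.78], [-0.67, -0.64]]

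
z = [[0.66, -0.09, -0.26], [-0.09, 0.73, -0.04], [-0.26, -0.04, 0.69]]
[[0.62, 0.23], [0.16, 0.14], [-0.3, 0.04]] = z @ [[0.96, 0.48], [0.33, 0.26], [-0.06, 0.25]]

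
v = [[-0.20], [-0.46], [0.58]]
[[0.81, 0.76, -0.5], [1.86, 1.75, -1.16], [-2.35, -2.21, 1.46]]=v @ [[-4.05, -3.81, 2.52]]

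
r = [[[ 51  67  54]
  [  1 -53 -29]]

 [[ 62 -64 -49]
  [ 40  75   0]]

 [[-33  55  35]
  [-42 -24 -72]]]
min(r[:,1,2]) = -72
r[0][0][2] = 54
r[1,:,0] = [62, 40]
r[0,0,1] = 67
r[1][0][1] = -64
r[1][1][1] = 75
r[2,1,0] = -42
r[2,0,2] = 35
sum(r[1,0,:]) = -51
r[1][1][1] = 75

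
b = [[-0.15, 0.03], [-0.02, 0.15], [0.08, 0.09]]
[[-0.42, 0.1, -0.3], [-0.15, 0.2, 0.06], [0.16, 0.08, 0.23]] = b@ [[2.67, -0.39, 2.1], [-0.62, 1.25, 0.66]]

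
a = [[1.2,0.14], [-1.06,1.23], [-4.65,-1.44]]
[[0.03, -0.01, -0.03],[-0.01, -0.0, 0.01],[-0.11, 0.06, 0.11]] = a@ [[0.02, -0.01, -0.02], [0.01, -0.01, -0.01]]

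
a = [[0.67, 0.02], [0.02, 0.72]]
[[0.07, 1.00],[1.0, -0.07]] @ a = [[0.07, 0.72], [0.67, -0.03]]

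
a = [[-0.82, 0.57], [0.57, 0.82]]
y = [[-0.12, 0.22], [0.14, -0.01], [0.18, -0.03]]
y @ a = [[0.22,0.11],  [-0.12,0.07],  [-0.16,0.08]]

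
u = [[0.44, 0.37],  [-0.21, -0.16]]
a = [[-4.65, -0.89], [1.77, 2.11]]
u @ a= [[-1.39,  0.39], [0.69,  -0.15]]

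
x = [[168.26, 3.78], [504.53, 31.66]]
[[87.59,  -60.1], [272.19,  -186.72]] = x @ [[0.51,  -0.35], [0.47,  -0.32]]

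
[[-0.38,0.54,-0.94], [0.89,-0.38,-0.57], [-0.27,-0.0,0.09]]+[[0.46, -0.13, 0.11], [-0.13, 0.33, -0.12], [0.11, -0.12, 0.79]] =[[0.08, 0.41, -0.83],[0.76, -0.05, -0.69],[-0.16, -0.12, 0.88]]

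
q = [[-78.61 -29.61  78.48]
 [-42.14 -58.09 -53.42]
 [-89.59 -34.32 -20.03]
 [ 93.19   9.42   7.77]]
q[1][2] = -53.42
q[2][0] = -89.59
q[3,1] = 9.42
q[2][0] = -89.59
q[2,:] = [-89.59, -34.32, -20.03]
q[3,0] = 93.19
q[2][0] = -89.59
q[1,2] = -53.42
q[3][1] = 9.42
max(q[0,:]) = 78.48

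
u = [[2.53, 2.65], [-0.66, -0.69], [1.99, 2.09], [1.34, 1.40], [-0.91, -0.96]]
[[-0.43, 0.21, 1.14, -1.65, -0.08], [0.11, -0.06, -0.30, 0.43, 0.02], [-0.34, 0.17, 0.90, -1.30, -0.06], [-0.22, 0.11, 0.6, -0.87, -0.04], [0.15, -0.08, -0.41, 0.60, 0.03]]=u @ [[0.01,-0.01,-0.04,0.06,0.00], [-0.17,0.09,0.47,-0.68,-0.03]]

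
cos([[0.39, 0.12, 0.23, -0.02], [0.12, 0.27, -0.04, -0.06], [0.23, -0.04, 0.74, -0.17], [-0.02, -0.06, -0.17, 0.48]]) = [[0.90, -0.03, -0.12, 0.03], [-0.03, 0.95, 0.00, 0.02], [-0.12, 0.0, 0.71, 0.1], [0.03, 0.02, 0.10, 0.87]]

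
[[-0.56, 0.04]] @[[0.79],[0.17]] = [[-0.44]]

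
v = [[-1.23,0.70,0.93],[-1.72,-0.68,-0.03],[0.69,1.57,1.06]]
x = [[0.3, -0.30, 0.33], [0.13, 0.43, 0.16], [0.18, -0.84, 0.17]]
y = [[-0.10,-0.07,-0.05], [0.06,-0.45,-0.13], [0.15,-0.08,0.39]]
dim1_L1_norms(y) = [0.22, 0.64, 0.62]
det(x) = -0.00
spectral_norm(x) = 1.03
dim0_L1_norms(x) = [0.61, 1.57, 0.66]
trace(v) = -0.85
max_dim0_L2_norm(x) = 0.99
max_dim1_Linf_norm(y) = 0.45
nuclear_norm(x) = 1.50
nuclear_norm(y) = 1.00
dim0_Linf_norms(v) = [1.72, 1.57, 1.06]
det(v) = 0.02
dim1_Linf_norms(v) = [1.23, 1.72, 1.57]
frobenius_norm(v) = 3.22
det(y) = 0.02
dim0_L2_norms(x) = [0.37, 0.99, 0.4]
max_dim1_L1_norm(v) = 3.32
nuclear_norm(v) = 4.54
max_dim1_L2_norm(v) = 2.02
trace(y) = -0.16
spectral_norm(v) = 2.46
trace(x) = 0.90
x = v @ y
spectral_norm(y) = 0.48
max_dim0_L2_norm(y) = 0.46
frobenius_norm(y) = 0.65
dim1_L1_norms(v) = [2.86, 2.43, 3.32]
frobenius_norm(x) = 1.13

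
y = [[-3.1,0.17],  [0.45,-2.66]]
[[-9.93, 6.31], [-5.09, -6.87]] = y @ [[3.34, -1.91],  [2.48, 2.26]]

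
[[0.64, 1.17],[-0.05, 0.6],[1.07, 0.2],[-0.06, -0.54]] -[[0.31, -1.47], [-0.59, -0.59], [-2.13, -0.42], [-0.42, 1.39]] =[[0.33, 2.64], [0.54, 1.19], [3.2, 0.62], [0.36, -1.93]]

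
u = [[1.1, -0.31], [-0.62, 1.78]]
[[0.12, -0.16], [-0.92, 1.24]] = u @ [[-0.04, 0.06],[-0.53, 0.72]]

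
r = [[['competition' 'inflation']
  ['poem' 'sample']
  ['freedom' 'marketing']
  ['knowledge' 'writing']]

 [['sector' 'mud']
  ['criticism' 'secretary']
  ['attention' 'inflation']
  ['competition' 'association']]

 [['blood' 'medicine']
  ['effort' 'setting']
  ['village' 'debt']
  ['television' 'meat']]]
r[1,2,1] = 'inflation'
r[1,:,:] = [['sector', 'mud'], ['criticism', 'secretary'], ['attention', 'inflation'], ['competition', 'association']]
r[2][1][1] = 'setting'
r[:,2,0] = ['freedom', 'attention', 'village']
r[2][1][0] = 'effort'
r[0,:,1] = ['inflation', 'sample', 'marketing', 'writing']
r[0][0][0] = 'competition'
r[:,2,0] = ['freedom', 'attention', 'village']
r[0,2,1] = 'marketing'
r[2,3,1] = 'meat'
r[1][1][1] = 'secretary'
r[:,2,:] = [['freedom', 'marketing'], ['attention', 'inflation'], ['village', 'debt']]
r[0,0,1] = 'inflation'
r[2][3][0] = 'television'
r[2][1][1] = 'setting'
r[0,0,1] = 'inflation'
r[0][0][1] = 'inflation'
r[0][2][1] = 'marketing'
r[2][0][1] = 'medicine'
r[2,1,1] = 'setting'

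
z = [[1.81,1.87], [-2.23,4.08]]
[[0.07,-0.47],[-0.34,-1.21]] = z@[[0.08,0.03],[-0.04,-0.28]]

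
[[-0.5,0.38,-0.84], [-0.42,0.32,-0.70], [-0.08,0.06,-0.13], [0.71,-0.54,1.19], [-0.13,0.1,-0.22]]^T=[[-0.50,-0.42,-0.08,0.71,-0.13], [0.38,0.32,0.06,-0.54,0.1], [-0.84,-0.7,-0.13,1.19,-0.22]]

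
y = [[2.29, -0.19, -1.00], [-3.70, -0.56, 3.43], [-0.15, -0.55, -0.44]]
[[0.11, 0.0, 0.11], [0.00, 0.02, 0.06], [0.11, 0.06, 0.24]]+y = [[2.4, -0.19, -0.89], [-3.7, -0.54, 3.49], [-0.04, -0.49, -0.2]]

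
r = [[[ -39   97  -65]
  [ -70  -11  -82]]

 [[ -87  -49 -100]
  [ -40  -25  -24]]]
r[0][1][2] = -82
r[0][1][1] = -11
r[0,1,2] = -82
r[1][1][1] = -25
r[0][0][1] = 97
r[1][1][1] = -25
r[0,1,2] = -82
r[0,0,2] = -65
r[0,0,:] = [-39, 97, -65]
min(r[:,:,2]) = -100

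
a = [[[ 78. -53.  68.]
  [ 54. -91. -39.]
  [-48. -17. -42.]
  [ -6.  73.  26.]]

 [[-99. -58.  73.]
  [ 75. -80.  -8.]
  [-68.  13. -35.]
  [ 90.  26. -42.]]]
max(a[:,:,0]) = 90.0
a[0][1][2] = -39.0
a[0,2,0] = -48.0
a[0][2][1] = -17.0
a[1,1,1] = -80.0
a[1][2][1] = 13.0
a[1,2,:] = [-68.0, 13.0, -35.0]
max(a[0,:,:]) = 78.0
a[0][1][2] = -39.0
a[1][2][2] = -35.0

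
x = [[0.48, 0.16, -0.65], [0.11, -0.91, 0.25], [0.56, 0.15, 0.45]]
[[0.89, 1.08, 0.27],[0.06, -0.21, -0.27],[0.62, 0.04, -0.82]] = x@ [[1.38, 0.86, -0.7], [0.01, 0.06, -0.05], [-0.35, -1.01, -0.94]]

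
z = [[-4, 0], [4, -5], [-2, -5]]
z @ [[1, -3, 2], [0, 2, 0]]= [[-4, 12, -8], [4, -22, 8], [-2, -4, -4]]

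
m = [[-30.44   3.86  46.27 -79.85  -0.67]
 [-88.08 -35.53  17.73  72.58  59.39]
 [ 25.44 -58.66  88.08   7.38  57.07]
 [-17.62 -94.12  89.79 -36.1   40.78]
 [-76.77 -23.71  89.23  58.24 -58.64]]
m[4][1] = -23.71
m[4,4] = -58.64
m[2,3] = 7.38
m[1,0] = -88.08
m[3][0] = -17.62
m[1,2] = 17.73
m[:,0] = [-30.44, -88.08, 25.44, -17.62, -76.77]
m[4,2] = 89.23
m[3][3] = -36.1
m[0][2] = 46.27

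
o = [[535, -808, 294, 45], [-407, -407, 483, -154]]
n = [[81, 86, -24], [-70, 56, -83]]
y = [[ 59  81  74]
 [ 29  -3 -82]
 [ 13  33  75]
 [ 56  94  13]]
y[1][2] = -82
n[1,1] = 56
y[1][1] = -3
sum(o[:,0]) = 128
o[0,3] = 45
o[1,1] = -407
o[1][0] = -407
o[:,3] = [45, -154]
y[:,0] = [59, 29, 13, 56]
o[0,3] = 45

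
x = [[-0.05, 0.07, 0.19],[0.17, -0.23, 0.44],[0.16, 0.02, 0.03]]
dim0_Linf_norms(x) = [0.17, 0.23, 0.44]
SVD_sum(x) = [[0.04, -0.05, 0.11],[0.17, -0.2, 0.46],[0.02, -0.03, 0.06]] + [[-0.12, 0.06, 0.07], [0.02, -0.01, -0.01], [0.08, -0.04, -0.05]] + [[0.03, 0.06, 0.01], [-0.02, -0.02, -0.01], [0.05, 0.09, 0.02]]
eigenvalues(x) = [(0.22+0j), (-0.24+0.04j), (-0.24-0.04j)]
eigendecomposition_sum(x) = [[(0.08+0j), (0.02+0j), 0.12+0.00j], [0.11+0.00j, (0.02+0j), (0.16+0j)], [0.08+0.00j, 0.02+0.00j, (0.12+0j)]] + [[(-0.07+0.06j), 0.03+0.09j, (0.03-0.18j)], [(0.03-0.15j), -0.13-0.09j, 0.14+0.28j], [0.04-0.02j, 0.00-0.04j, -0.04+0.08j]] + [[(-0.07-0.06j), (0.03-0.09j), (0.03+0.18j)],  [(0.03+0.15j), -0.13+0.09j, 0.14-0.28j],  [(0.04+0.02j), 0.04j, (-0.04-0.08j)]]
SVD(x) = [[0.23, -0.82, 0.53], [0.97, 0.12, -0.23], [0.13, 0.56, 0.82]] @ diag([0.5422502929559111, 0.1888467323608951, 0.12689181008182251]) @ [[0.32, -0.38, 0.87], [0.80, -0.39, -0.46], [0.51, 0.84, 0.18]]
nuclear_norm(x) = 0.86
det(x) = 0.01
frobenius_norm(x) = 0.59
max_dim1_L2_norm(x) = 0.52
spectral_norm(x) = 0.54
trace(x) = -0.25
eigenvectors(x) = [[(0.53+0j), 0.39+0.29j, (0.39-0.29j)], [(0.69+0j), (-0.84+0j), (-0.84-0j)], [0.50+0.00j, (-0.14-0.2j), -0.14+0.20j]]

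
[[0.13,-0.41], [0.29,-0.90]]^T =[[0.13, 0.29], [-0.41, -0.90]]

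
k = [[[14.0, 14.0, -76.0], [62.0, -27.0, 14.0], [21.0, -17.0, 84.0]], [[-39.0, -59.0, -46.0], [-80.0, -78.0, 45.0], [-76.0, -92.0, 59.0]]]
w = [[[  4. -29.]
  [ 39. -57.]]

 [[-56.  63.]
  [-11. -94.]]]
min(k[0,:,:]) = -76.0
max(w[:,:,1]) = 63.0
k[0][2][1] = -17.0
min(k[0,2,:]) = -17.0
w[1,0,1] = 63.0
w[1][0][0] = -56.0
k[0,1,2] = 14.0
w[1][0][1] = 63.0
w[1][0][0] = -56.0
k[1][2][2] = 59.0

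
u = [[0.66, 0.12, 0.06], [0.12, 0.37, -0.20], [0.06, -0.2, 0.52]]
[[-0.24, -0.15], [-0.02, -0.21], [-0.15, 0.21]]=u @ [[-0.31, -0.18], [-0.13, -0.36], [-0.31, 0.28]]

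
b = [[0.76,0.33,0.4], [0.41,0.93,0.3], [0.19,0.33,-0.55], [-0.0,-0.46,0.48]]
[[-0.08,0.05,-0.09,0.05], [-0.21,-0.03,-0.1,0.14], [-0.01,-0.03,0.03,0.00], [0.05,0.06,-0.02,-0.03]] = b@[[0.04,  0.08,  -0.04,  -0.03], [-0.21,  -0.08,  -0.06,  0.14], [-0.10,  0.04,  -0.1,  0.07]]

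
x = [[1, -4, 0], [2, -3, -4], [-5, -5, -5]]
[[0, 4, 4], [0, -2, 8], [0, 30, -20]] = x @ [[0, -4, 4], [0, -2, 0], [0, 0, 0]]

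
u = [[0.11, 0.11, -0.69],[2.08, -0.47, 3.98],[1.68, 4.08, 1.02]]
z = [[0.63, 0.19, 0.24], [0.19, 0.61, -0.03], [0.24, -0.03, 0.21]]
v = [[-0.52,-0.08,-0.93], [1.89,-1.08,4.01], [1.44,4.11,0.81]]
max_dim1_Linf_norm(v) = 4.11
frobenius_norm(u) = 6.43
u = z + v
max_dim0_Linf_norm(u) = 4.08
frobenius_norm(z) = 1.00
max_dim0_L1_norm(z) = 1.06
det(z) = 0.03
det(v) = 0.02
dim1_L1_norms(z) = [1.06, 0.83, 0.48]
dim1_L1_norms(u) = [0.91, 6.53, 6.78]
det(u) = -7.74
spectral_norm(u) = 5.12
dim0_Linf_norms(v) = [1.89, 4.11, 4.01]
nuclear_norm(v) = 9.11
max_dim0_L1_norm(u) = 5.69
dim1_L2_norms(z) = [0.7, 0.64, 0.32]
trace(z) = 1.45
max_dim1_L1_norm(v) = 6.98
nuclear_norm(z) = 1.45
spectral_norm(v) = 4.79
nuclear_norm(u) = 9.39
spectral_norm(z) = 0.85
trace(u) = 0.66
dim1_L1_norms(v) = [1.53, 6.98, 6.36]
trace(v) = -0.79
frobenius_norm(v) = 6.45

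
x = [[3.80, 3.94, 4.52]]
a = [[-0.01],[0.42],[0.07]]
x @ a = [[1.93]]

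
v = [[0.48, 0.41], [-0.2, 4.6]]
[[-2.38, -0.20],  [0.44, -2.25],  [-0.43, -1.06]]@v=[[-1.10,  -1.90], [0.66,  -10.17], [0.01,  -5.05]]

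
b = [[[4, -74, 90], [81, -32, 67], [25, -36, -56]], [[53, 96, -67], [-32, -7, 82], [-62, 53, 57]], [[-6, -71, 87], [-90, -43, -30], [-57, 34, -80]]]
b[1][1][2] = 82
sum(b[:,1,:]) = -4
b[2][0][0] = -6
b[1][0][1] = 96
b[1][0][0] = 53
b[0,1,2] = 67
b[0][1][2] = 67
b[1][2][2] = 57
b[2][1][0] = -90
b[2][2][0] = -57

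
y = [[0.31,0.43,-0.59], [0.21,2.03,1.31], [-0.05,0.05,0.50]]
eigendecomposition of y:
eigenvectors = [[0.23, 0.96, -0.92],[0.97, -0.21, -0.18],[0.02, 0.16, 0.34]]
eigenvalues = [2.11, 0.12, 0.61]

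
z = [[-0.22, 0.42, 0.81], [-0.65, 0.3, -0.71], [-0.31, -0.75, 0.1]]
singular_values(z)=[1.12, 0.92, 0.68]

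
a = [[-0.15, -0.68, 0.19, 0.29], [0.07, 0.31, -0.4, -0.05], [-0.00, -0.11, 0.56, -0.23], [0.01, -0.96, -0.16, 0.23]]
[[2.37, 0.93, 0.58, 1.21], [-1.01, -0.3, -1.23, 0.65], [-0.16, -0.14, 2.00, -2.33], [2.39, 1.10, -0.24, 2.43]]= a @ [[-0.96,  -1.22,  -2.05,  0.79], [-1.89,  -1.02,  -0.75,  -1.15], [0.53,  -0.3,  2.43,  -2.84], [2.9,  0.37,  -2.41,  3.75]]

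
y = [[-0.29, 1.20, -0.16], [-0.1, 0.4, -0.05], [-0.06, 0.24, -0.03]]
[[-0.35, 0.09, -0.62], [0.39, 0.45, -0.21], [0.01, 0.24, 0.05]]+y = [[-0.64, 1.29, -0.78], [0.29, 0.85, -0.26], [-0.05, 0.48, 0.02]]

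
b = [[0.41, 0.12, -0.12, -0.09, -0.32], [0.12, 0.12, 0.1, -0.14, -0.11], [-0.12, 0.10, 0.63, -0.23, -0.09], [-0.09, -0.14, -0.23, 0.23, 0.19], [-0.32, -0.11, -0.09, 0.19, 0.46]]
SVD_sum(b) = [[0.16, 0.11, 0.17, -0.16, -0.24], [0.11, 0.07, 0.11, -0.11, -0.16], [0.17, 0.11, 0.18, -0.17, -0.25], [-0.16, -0.11, -0.17, 0.17, 0.24], [-0.24, -0.16, -0.25, 0.24, 0.35]] + [[0.22, -0.0, -0.31, 0.06, -0.11], [-0.00, 0.0, 0.00, -0.0, 0.0], [-0.31, 0.00, 0.43, -0.08, 0.16], [0.06, -0.0, -0.08, 0.02, -0.03], [-0.11, 0.0, 0.16, -0.03, 0.06]] + [[0.01, 0.02, -0.00, -0.01, 0.02], [0.02, 0.05, -0.01, -0.03, 0.05], [-0.00, -0.01, 0.0, 0.01, -0.01], [-0.01, -0.03, 0.01, 0.02, -0.03], [0.02, 0.05, -0.01, -0.03, 0.04]] + [[0.03,  -0.00,  0.02,  0.03,  0.01], [-0.00,  0.00,  -0.00,  -0.0,  -0.00], [0.02,  -0.00,  0.01,  0.02,  0.01], [0.03,  -0.0,  0.02,  0.02,  0.01], [0.01,  -0.00,  0.01,  0.01,  0.01]] + [[0.0,-0.00,0.00,-0.00,0.00],  [-0.00,0.0,-0.0,0.00,-0.0],  [0.00,-0.0,0.00,-0.00,0.0],  [-0.0,0.0,-0.0,0.00,-0.00],  [0.00,-0.00,0.0,-0.0,0.0]]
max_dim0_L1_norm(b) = 1.17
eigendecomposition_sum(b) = [[0.16,0.11,0.17,-0.16,-0.24], [0.11,0.07,0.11,-0.11,-0.16], [0.17,0.11,0.18,-0.17,-0.25], [-0.16,-0.11,-0.17,0.17,0.24], [-0.24,-0.16,-0.25,0.24,0.35]] + [[0.22, -0.0, -0.31, 0.06, -0.11], [-0.00, 0.00, 0.0, -0.0, 0.0], [-0.31, 0.0, 0.43, -0.08, 0.16], [0.06, -0.0, -0.08, 0.02, -0.03], [-0.11, 0.0, 0.16, -0.03, 0.06]] + [[0.0,  -0.00,  0.00,  -0.0,  0.0], [-0.0,  0.0,  -0.0,  0.0,  -0.0], [0.00,  -0.00,  0.00,  -0.0,  0.0], [-0.00,  0.0,  -0.0,  0.00,  -0.00], [0.00,  -0.00,  0.0,  -0.0,  0.0]] + [[0.01, 0.02, -0.00, -0.01, 0.02], [0.02, 0.05, -0.01, -0.03, 0.05], [-0.0, -0.01, 0.00, 0.01, -0.01], [-0.01, -0.03, 0.01, 0.02, -0.03], [0.02, 0.05, -0.01, -0.03, 0.04]] + [[0.03, -0.0, 0.02, 0.03, 0.01], [-0.00, 0.00, -0.00, -0.00, -0.00], [0.02, -0.0, 0.01, 0.02, 0.01], [0.03, -0.00, 0.02, 0.02, 0.01], [0.01, -0.0, 0.01, 0.01, 0.01]]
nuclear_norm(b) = 1.85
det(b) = 0.00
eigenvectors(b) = [[0.42, 0.55, 0.32, 0.21, -0.62], [0.27, -0.00, -0.73, 0.62, 0.01], [0.44, -0.77, 0.02, -0.16, -0.43], [-0.42, 0.15, -0.53, -0.43, -0.57], [-0.61, -0.29, 0.28, 0.6, -0.33]]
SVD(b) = [[-0.42,  0.55,  -0.21,  -0.62,  -0.32], [-0.27,  -0.00,  -0.62,  0.01,  0.73], [-0.44,  -0.77,  0.16,  -0.43,  -0.02], [0.42,  0.15,  0.43,  -0.57,  0.53], [0.61,  -0.29,  -0.60,  -0.33,  -0.28]] @ diag([0.9237593340491872, 0.725251239514705, 0.12407391759539978, 0.07329306381903929, 0.003622445021669174]) @ [[-0.42, -0.27, -0.44, 0.42, 0.61], [0.55, -0.0, -0.77, 0.15, -0.29], [-0.21, -0.62, 0.16, 0.43, -0.60], [-0.62, 0.01, -0.43, -0.57, -0.33], [-0.32, 0.73, -0.02, 0.53, -0.28]]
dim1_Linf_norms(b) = [0.41, 0.14, 0.63, 0.23, 0.46]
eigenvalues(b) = [0.92, 0.73, 0.0, 0.12, 0.07]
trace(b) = 1.85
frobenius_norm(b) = 1.18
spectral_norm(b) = 0.92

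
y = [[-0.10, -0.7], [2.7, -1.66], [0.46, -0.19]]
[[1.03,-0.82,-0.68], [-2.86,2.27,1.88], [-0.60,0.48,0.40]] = y@[[-1.81, 1.43, 1.19], [-1.22, 0.96, 0.80]]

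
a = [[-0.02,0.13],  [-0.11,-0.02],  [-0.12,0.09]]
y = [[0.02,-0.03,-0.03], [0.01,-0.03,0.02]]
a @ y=[[0.00, -0.00, 0.00], [-0.0, 0.0, 0.00], [-0.00, 0.0, 0.01]]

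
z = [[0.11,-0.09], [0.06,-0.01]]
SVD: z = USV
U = [[-0.93, -0.36], [-0.36, 0.93]]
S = [0.15, 0.03]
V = [[-0.82,  0.58], [0.58,  0.82]]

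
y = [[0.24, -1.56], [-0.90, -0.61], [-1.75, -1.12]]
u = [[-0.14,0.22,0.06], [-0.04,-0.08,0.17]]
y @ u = [[0.03, 0.18, -0.25], [0.15, -0.15, -0.16], [0.29, -0.30, -0.3]]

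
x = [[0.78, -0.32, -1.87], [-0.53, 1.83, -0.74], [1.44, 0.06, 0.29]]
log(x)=[[0.72,-0.12,-1.47], [-0.01,0.62,-0.61], [1.1,0.13,0.40]]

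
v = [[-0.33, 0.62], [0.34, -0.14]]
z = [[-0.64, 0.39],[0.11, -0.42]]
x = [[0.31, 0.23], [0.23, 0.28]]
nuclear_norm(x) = 0.59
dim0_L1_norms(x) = [0.54, 0.51]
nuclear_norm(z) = 1.10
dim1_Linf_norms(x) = [0.31, 0.28]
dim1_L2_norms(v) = [0.7, 0.37]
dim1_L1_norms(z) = [1.03, 0.53]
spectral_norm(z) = 0.82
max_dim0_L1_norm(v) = 0.76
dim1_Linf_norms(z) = [0.64, 0.42]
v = x + z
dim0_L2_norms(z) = [0.65, 0.57]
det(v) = -0.16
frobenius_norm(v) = 0.79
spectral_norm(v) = 0.76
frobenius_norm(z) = 0.87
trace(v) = -0.47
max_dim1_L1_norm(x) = 0.54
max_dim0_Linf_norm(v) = 0.62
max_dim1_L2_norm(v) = 0.7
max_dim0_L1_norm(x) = 0.54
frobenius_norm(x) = 0.53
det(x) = 0.03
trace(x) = 0.59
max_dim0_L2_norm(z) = 0.65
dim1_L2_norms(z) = [0.75, 0.43]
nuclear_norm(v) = 0.98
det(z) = 0.23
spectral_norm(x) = 0.53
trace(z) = -1.06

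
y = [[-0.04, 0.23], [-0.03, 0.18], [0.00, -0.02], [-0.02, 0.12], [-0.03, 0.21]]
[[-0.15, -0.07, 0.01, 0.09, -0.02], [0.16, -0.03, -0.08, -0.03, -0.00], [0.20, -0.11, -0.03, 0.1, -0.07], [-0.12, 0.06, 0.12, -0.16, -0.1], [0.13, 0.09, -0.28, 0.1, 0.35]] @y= [[0.01, -0.04],[-0.0, 0.03],[-0.0, 0.02],[0.01, -0.06],[-0.02, 0.14]]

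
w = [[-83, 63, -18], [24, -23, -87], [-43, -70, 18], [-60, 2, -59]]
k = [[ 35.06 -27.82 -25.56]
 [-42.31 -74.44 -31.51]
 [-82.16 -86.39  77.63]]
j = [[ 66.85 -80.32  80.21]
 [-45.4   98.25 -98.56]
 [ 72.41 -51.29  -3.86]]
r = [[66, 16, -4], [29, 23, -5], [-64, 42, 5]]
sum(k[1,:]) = -148.26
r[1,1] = 23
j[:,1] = [-80.32, 98.25, -51.29]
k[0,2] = -25.56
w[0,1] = 63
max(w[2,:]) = 18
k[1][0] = -42.31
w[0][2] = -18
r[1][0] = 29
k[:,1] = [-27.82, -74.44, -86.39]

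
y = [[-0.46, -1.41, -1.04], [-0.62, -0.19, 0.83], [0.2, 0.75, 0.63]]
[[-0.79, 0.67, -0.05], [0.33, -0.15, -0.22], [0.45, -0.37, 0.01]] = y@[[-0.14, 0.07, -0.27], [0.33, -0.34, 0.40], [0.37, -0.21, -0.37]]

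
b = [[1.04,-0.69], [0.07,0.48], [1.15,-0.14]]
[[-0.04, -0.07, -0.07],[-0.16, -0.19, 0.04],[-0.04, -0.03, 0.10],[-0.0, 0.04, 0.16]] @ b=[[-0.13, 0.0], [-0.13, 0.01], [0.07, -0.0], [0.19, -0.00]]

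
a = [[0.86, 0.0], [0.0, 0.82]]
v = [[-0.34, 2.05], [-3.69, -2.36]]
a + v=[[0.52,2.05], [-3.69,-1.54]]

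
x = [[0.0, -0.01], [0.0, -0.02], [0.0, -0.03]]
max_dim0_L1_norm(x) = 0.06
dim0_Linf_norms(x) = [0.0, 0.03]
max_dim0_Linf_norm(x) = 0.03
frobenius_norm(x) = 0.04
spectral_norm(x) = 0.04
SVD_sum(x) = [[0.0,-0.01], [0.00,-0.02], [0.00,-0.03]] + [[0.00, 0.0], [-0.00, 0.00], [-0.0, 0.0]]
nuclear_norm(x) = 0.04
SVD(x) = [[-0.27, -0.96], [-0.53, 0.15], [-0.80, 0.22]] @ diag([0.03741657386773941, 0.0]) @ [[0.00, 1.00],[-1.00, -0.00]]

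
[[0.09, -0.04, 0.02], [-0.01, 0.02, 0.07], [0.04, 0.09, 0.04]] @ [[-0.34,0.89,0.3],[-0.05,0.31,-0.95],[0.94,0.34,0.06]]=[[-0.01, 0.07, 0.07], [0.07, 0.02, -0.02], [0.02, 0.08, -0.07]]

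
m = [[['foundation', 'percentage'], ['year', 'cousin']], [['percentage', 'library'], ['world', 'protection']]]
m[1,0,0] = 'percentage'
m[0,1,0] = 'year'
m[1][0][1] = 'library'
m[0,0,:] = ['foundation', 'percentage']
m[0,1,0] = 'year'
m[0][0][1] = 'percentage'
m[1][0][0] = 'percentage'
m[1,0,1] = 'library'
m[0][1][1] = 'cousin'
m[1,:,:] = [['percentage', 'library'], ['world', 'protection']]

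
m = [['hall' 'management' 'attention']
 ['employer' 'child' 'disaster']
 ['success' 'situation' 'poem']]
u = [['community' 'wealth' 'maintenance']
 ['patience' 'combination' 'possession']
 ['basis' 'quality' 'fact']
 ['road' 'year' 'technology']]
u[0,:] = ['community', 'wealth', 'maintenance']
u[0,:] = ['community', 'wealth', 'maintenance']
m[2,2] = 'poem'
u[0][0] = 'community'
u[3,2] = 'technology'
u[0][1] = 'wealth'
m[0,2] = 'attention'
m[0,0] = 'hall'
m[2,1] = 'situation'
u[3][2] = 'technology'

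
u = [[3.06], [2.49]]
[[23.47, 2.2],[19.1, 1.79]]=u @[[7.67,  0.72]]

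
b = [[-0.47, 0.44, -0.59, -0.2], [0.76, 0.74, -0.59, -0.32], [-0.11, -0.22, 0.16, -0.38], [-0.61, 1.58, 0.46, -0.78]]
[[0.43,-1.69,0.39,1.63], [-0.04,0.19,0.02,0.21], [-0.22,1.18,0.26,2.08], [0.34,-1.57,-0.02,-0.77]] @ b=[[-2.52, 1.43, 1.56, -0.96], [0.03, 0.45, 0.01, -0.22], [-0.3, 4.01, 0.43, -2.05], [-0.88, -2.22, 0.37, 1.04]]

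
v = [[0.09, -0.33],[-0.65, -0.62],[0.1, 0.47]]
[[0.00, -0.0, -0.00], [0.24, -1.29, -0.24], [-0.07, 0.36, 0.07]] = v@[[-0.29, 1.57, 0.29], [-0.08, 0.43, 0.08]]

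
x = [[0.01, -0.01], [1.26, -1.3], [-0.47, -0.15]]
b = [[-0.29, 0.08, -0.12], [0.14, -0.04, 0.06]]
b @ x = [[0.15, -0.08], [-0.08, 0.04]]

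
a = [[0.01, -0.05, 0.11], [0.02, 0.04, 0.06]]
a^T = [[0.01, 0.02], [-0.05, 0.04], [0.11, 0.06]]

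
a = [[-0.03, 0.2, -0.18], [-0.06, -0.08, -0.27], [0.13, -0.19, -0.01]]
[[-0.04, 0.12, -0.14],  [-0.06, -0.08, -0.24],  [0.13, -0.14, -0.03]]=a@[[0.94,  -0.03,  0.01], [-0.03,  0.69,  0.10], [0.01,  0.1,  0.86]]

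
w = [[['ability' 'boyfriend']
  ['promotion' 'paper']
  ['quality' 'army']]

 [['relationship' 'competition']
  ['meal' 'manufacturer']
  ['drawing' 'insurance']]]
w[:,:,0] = [['ability', 'promotion', 'quality'], ['relationship', 'meal', 'drawing']]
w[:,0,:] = [['ability', 'boyfriend'], ['relationship', 'competition']]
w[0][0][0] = 'ability'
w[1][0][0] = 'relationship'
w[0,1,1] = 'paper'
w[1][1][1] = 'manufacturer'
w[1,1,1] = 'manufacturer'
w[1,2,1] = 'insurance'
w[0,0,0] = 'ability'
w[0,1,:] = ['promotion', 'paper']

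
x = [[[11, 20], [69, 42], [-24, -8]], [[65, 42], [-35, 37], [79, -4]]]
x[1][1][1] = 37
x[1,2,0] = 79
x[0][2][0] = -24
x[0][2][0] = -24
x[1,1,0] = -35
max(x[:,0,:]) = 65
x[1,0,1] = 42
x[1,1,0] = -35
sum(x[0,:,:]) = 110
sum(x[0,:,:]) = 110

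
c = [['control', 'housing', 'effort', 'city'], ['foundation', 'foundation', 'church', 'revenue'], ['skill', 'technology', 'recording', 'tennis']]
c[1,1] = 'foundation'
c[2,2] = 'recording'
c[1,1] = 'foundation'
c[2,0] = 'skill'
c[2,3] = 'tennis'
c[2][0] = 'skill'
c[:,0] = ['control', 'foundation', 'skill']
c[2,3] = 'tennis'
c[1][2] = 'church'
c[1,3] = 'revenue'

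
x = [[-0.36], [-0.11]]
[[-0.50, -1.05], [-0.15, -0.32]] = x @[[1.38, 2.91]]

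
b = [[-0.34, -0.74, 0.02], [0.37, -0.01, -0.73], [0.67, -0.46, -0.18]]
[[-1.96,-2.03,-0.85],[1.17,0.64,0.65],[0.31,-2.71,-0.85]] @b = [[-0.65,  1.86,  1.6], [0.27,  -1.17,  -0.56], [-1.68,  0.19,  2.14]]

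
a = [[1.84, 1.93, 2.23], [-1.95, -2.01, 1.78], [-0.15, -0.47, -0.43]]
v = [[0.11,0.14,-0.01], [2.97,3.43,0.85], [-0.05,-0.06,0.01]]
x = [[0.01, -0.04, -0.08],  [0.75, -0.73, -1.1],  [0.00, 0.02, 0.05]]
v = x @ a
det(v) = -0.00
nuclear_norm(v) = 4.67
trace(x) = -0.67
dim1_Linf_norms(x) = [0.08, 1.1, 0.05]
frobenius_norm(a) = 4.85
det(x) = 0.00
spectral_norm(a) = 3.92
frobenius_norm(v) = 4.62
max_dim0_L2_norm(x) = 1.1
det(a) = 2.37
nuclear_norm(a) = 6.98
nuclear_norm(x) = 1.57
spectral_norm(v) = 4.62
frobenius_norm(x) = 1.52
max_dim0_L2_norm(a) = 2.89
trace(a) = -0.60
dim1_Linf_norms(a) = [2.23, 2.01, 0.47]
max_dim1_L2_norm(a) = 3.48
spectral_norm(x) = 1.52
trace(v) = 3.55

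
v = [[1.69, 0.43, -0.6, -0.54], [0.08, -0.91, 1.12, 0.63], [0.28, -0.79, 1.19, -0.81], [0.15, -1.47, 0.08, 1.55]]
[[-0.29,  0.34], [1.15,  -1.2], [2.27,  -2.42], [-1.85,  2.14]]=v @ [[0.14, -0.13], [0.75, -0.9], [1.96, -2.16], [-0.6, 0.65]]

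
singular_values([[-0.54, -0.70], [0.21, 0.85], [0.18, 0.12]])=[1.23, 0.28]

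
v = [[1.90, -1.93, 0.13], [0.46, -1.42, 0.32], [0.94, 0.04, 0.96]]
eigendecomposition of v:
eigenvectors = [[-0.38, 0.33, -0.52], [-0.17, 0.17, -0.82], [-0.91, 0.93, 0.24]]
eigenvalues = [1.36, 1.3, -1.22]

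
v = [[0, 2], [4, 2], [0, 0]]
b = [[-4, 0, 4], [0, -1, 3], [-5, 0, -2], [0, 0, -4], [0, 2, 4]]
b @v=[[0, -8], [-4, -2], [0, -10], [0, 0], [8, 4]]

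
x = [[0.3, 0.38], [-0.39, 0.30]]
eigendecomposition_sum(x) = [[(0.15+0.19j),  0.19-0.15j], [(-0.2+0.15j),  (0.15+0.19j)]] + [[0.15-0.19j, 0.19+0.15j], [(-0.2-0.15j), 0.15-0.19j]]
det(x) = 0.24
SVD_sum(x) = [[0.15, -0.05], [-0.44, 0.15]] + [[0.15, 0.43], [0.05, 0.15]]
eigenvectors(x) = [[-0.7j, 0.7j], [0.71+0.00j, (0.71-0j)]]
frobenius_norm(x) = 0.69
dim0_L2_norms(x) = [0.49, 0.48]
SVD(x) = [[-0.32, 0.95], [0.95, 0.32]] @ diag([0.4930829847474709, 0.483082984747471]) @ [[-0.95,0.32], [0.32,0.95]]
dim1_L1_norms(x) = [0.68, 0.69]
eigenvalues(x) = [(0.3+0.38j), (0.3-0.38j)]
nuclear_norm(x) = 0.98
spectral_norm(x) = 0.49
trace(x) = 0.60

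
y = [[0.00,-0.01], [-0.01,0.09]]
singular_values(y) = [0.09, 0.0]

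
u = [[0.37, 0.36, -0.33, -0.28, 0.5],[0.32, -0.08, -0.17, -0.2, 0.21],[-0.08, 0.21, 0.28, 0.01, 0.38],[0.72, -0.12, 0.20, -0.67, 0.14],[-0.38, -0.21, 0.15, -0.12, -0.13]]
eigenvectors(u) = [[0.00+0.00j, (0.42+0j), (-0.59+0j), (-0.59-0j), -0.21+0.00j], [-0.16+0.00j, 0.24+0.00j, (-0.28-0.02j), (-0.28+0.02j), 0.63+0.00j], [(0.16+0j), (-0.72+0j), -0.31+0.06j, (-0.31-0.06j), (0.09+0j)], [(-0.93+0j), (0.05+0j), -0.41+0.24j, -0.41-0.24j, -0.57+0.00j], [(-0.3+0j), (-0.5+0j), 0.13-0.47j, (0.13+0.47j), -0.48+0.00j]]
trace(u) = -0.23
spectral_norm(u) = 1.26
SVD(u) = [[-0.55, 0.62, -0.09, 0.41, -0.36],[-0.34, 0.01, -0.23, 0.25, 0.88],[-0.07, 0.33, 0.89, -0.18, 0.26],[-0.72, -0.62, 0.20, -0.14, -0.18],[0.24, -0.34, 0.33, 0.85, -0.06]] @ diag([1.2595787068068744, 0.7261043396637654, 0.5088783465050026, 0.29466130992359907, 0.1518272379140577]) @ [[-0.73, -0.12, 0.09, 0.54, -0.40], [-0.16, 0.60, -0.40, 0.39, 0.54], [-0.31, 0.16, 0.8, -0.18, 0.45], [-0.58, -0.24, -0.44, -0.61, 0.21], [0.11, -0.73, -0.03, 0.4, 0.54]]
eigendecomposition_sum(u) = [[-0.00-0.00j,  0j,  (-0-0j),  -0j,  0j], [0.07+0.00j,  -0.08-0.00j,  0.03+0.00j,  -0.08+0.00j,  -0.04-0.00j], [(-0.08-0j),  (0.09+0j),  (-0.03-0j),  0.09-0.00j,  (0.04+0j)], [(0.43+0j),  -0.50-0.00j,  0.19+0.00j,  -0.49+0.00j,  -0.21-0.00j], [(0.14+0j),  (-0.16-0j),  0.06+0.00j,  -0.16+0.00j,  (-0.07-0j)]] + [[(0.11+0j), (0.01-0j), -0.21+0.00j, -0.03+0.00j, -0.04-0.00j], [(0.06+0j), 0.01-0.00j, (-0.12+0j), -0.01+0.00j, (-0.02-0j)], [-0.19-0.00j, -0.02+0.00j, (0.36-0j), (0.04+0j), (0.07+0j)], [0.01+0.00j, -0j, -0.02+0.00j, (-0+0j), -0.00-0.00j], [-0.13-0.00j, -0.01+0.00j, (0.25-0j), 0.03+0.00j, 0.05+0.00j]] + [[(0.14+0.17j), 0.15+0.05j, -0.06+0.13j, (-0.13+0.02j), 0.27-0.02j], [0.06+0.09j, (0.07+0.03j), -0.03+0.06j, -0.06+0.01j, 0.13+0.00j], [0.09+0.08j, 0.08+0.01j, (-0.02+0.07j), -0.06+0.02j, (0.14-0.03j)], [0.17+0.06j, (0.12-0.03j), 0.01+0.11j, -0.08+0.07j, 0.18-0.12j], [-0.17+0.07j, -0.07+0.11j, -0.09-0.08j, 0.01-0.10j, (-0.05+0.22j)]] + [[(0.14-0.17j),0.15-0.05j,-0.06-0.13j,(-0.13-0.02j),0.27+0.02j], [0.06-0.09j,0.07-0.03j,(-0.03-0.06j),-0.06-0.01j,(0.13-0j)], [0.09-0.08j,0.08-0.01j,(-0.02-0.07j),-0.06-0.02j,0.14+0.03j], [(0.17-0.06j),0.12+0.03j,0.01-0.11j,-0.08-0.07j,(0.18+0.12j)], [(-0.17-0.07j),(-0.07-0.11j),-0.09+0.08j,(0.01+0.1j),(-0.05-0.22j)]] + [[-0.02+0.00j,0.05+0.00j,(0.01-0j),(-0.01+0j),(-0+0j)],[0.06-0.00j,(-0.14-0j),(-0.02+0j),0.02-0.00j,0.01-0.00j],[(0.01-0j),-0.02-0.00j,(-0+0j),0.00-0.00j,0.00-0.00j],[-0.06+0.00j,0.13+0.00j,(0.01-0j),-0.02+0.00j,-0.01+0.00j],[(-0.05+0j),0.11+0.00j,(0.01-0j),(-0.01+0j),-0.01+0.00j]]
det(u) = 0.02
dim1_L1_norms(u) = [1.84, 0.98, 0.96, 1.85, 0.99]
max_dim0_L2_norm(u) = 0.95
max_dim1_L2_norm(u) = 1.02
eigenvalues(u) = [(-0.68+0j), (0.52+0j), (0.06+0.56j), (0.06-0.56j), (-0.19+0j)]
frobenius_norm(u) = 1.58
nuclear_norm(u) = 2.94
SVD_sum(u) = [[0.50, 0.08, -0.06, -0.37, 0.28], [0.31, 0.05, -0.04, -0.23, 0.17], [0.06, 0.01, -0.01, -0.05, 0.04], [0.66, 0.11, -0.08, -0.49, 0.36], [-0.22, -0.04, 0.03, 0.16, -0.12]] + [[-0.07, 0.27, -0.18, 0.18, 0.25],  [-0.0, 0.0, -0.0, 0.0, 0.00],  [-0.04, 0.14, -0.1, 0.09, 0.13],  [0.07, -0.27, 0.18, -0.18, -0.25],  [0.04, -0.15, 0.10, -0.1, -0.13]] + [[0.01, -0.01, -0.03, 0.01, -0.02], [0.04, -0.02, -0.09, 0.02, -0.05], [-0.14, 0.07, 0.36, -0.08, 0.21], [-0.03, 0.02, 0.08, -0.02, 0.05], [-0.05, 0.03, 0.13, -0.03, 0.08]] + [[-0.07,  -0.03,  -0.05,  -0.07,  0.03], [-0.04,  -0.02,  -0.03,  -0.05,  0.02], [0.03,  0.01,  0.02,  0.03,  -0.01], [0.02,  0.01,  0.02,  0.02,  -0.01], [-0.14,  -0.06,  -0.11,  -0.15,  0.05]] + [[-0.01, 0.04, 0.0, -0.02, -0.03], [0.01, -0.1, -0.00, 0.05, 0.07], [0.00, -0.03, -0.00, 0.02, 0.02], [-0.00, 0.02, 0.00, -0.01, -0.02], [-0.00, 0.01, 0.0, -0.00, -0.01]]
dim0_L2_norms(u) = [0.95, 0.49, 0.53, 0.76, 0.69]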